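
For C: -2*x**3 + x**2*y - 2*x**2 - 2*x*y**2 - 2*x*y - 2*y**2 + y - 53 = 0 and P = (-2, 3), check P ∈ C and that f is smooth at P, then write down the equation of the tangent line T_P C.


Tangent line at P: -52*x + 21*y - 167 = 0.

Step 1: f(-2, 3) = 0, so P lies on C.
Step 2: partial derivatives
  f_x(x, y) = -6*x**2 + 2*x*y - 4*x - 2*y**2 - 2*y, f_y(x, y) = x**2 - 4*x*y - 2*x - 4*y + 1.
  f_x(P) = -52, f_y(P) = 21 (gradient nonzero, so P is smooth).
Step 3: tangent line at P: -52·(x − -2) + 21·(y − 3) = 0.
Expanding: -52*x + 21*y - 167 = 0.


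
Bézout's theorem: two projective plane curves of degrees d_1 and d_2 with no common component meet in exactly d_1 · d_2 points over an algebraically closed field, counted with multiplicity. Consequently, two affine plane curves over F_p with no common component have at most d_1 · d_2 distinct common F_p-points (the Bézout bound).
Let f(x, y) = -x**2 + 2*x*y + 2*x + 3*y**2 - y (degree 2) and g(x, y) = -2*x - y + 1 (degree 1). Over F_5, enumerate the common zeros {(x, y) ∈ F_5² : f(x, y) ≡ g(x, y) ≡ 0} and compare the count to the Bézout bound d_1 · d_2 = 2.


Common zeros: {(4, 3)}; count = 1; Bézout bound = 2.

deg(f) = 2, deg(g) = 1, so Bézout bound = 2.
Scan x ∈ F_5. For each x, list the y ∈ F_5 with f(x, y) ≡ 0 and those with g(x, y) ≡ 0 (mod 5); the common zeros in that column are the intersection.
  x = 0: f ≡ 0 at y ∈ {0, 2}; g ≡ 0 at y ∈ {1}; common: ∅.
  x = 1: f ≡ 0 at y ∈ {1, 2}; g ≡ 0 at y ∈ {4}; common: ∅.
  x = 2: f ≡ 0 at y ∈ {0, 4}; g ≡ 0 at y ∈ {2}; common: ∅.
  x = 3: f ≡ 0 at y ∈ {1, 4}; g ≡ 0 at y ∈ {0}; common: ∅.
  x = 4: f ≡ 0 at y ∈ {3}; g ≡ 0 at y ∈ {3}; common: {3}.
Collecting: common zeros = {(4, 3)}, so the count is 1.
Comparison with the Bézout bound: 1 ≤ 2 = deg(f)·deg(g), as expected for curves with no common component (the affine F_5-count falls short of the bound because intersections may lie at infinity, over extension fields, or carry multiplicity).


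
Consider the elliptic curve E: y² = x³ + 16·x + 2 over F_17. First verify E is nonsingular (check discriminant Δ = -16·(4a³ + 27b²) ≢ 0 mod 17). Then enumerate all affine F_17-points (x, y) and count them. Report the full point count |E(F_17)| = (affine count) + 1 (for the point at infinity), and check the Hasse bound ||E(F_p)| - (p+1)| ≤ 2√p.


Affine points = {(0, 6), (0, 11), (1, 6), (1, 11), (2, 5), (2, 12), (3, 3), (3, 14), (6, 5), (6, 12), (7, 7), (7, 10), (8, 8), (8, 9), (9, 5), (9, 12), (11, 8), (11, 9), (12, 1), (12, 16), (15, 8), (15, 9), (16, 6), (16, 11)}; affine count = 24; |E(F_17)| = 25.

Discriminant check: Δ ∝ 4a³ + 27b² = 4·16³ + 27·2² = 4·4096 + 27·4 ≡ 2 (mod 17). Nonzero ⇒ E is nonsingular.
For each x ∈ F_17, compute rhs = x³ + 16·x + 2 mod 17, then count y ∈ F_17 with y² ≡ rhs.
  x = 0: rhs = 2, matching y values: 6, 11 (2 points).
  x = 1: rhs = 2, matching y values: 6, 11 (2 points).
  x = 2: rhs = 8, matching y values: 5, 12 (2 points).
  x = 3: rhs = 9, matching y values: 3, 14 (2 points).
  x = 4: rhs = 11, matching y values: none (0 points).
  x = 5: rhs = 3, matching y values: none (0 points).
  x = 6: rhs = 8, matching y values: 5, 12 (2 points).
  x = 7: rhs = 15, matching y values: 7, 10 (2 points).
  x = 8: rhs = 13, matching y values: 8, 9 (2 points).
  x = 9: rhs = 8, matching y values: 5, 12 (2 points).
  x = 10: rhs = 6, matching y values: none (0 points).
  x = 11: rhs = 13, matching y values: 8, 9 (2 points).
  x = 12: rhs = 1, matching y values: 1, 16 (2 points).
  x = 13: rhs = 10, matching y values: none (0 points).
  x = 14: rhs = 12, matching y values: none (0 points).
  x = 15: rhs = 13, matching y values: 8, 9 (2 points).
  x = 16: rhs = 2, matching y values: 6, 11 (2 points).
Total affine count: 24.
Full point count |E(F_17)| = 24 + 1 = 25.
Hasse bound: |25 − (17+1)| = |7| = 7 ≤ 2√17 ≈ 8.2462 ✓.


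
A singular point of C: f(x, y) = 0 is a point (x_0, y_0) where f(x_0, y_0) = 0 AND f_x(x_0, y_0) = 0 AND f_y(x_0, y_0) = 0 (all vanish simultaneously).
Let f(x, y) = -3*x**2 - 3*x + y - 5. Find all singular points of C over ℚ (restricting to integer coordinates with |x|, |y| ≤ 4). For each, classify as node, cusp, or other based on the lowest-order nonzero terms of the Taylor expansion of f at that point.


No singular points in the scanned grid; C is smooth there.

Compute partial derivatives:
  f_x = -6*x - 3.
  f_y = 1.
f_y = 1 is a nonzero constant, so f_y never vanishes: no point (x, y) can satisfy f = f_x = f_y = 0. In particular no (x, y) ∈ {−4, ..., 4}² is singular; the curve is smooth.


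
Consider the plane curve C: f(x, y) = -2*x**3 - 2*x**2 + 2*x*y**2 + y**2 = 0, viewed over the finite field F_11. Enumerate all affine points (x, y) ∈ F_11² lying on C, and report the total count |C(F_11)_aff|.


Affine F_11-points: {(0, 0), (1, 4), (1, 7), (3, 2), (3, 9), (7, 3), (7, 8), (8, 4), (8, 7), (10, 0)}; count = 10.

For each of the 121 pairs (x, y) ∈ F_11², evaluate f(x, y) mod 11. Record the zeros.
  x = 0: [0↦0, 1↦1, 2↦4, 3↦9, 4↦5, 5↦3, 6↦3, 7↦5, 8↦9, 9↦4, 10↦1]  zeros at y ∈ {0}
  x = 1: [0↦7, 1↦10, 2↦8, 3↦1, 4↦0, 5↦5, 6↦5, 7↦0, 8↦1, 9↦8, 10↦10]  zeros at y ∈ {4, 7}
  x = 2: [0↦9, 1↦3, 2↦7, 3↦10, 4↦1, 5↦2, 6↦2, 7↦1, 8↦10, 9↦7, 10↦3]  zeros at y ∈ ∅
  x = 3: [0↦5, 1↦1, 2↦0, 3↦2, 4↦7, 5↦4, 6↦4, 7↦7, 8↦2, 9↦0, 10↦1]  zeros at y ∈ {2, 9}
  x = 4: [0↦5, 1↦3, 2↦8, 3↦9, 4↦6, 5↦10, 6↦10, 7↦6, 8↦9, 9↦8, 10↦3]  zeros at y ∈ ∅
  x = 5: [0↦8, 1↦8, 2↦8, 3↦8, 4↦8, 5↦8, 6↦8, 7↦8, 8↦8, 9↦8, 10↦8]  zeros at y ∈ ∅
  x = 6: [0↦2, 1↦4, 2↦10, 3↦9, 4↦1, 5↦8, 6↦8, 7↦1, 8↦9, 9↦10, 10↦4]  zeros at y ∈ ∅
  x = 7: [0↦8, 1↦1, 2↦2, 3↦0, 4↦6, 5↦9, 6↦9, 7↦6, 8↦0, 9↦2, 10↦1]  zeros at y ∈ {3, 8}
  x = 8: [0↦3, 1↦9, 2↦5, 3↦2, 4↦0, 5↦10, 6↦10, 7↦0, 8↦2, 9↦5, 10↦9]  zeros at y ∈ {4, 7}
  x = 9: [0↦8, 1↦5, 2↦7, 3↦3, 4↦4, 5↦10, 6↦10, 7↦4, 8↦3, 9↦7, 10↦5]  zeros at y ∈ ∅
  x = 10: [0↦0, 1↦10, 2↦7, 3↦2, 4↦6, 5↦8, 6↦8, 7↦6, 8↦2, 9↦7, 10↦10]  zeros at y ∈ {0}
Collecting zeros: affine points = {(0, 0), (1, 4), (1, 7), (3, 2), (3, 9), (7, 3), (7, 8), (8, 4), (8, 7), (10, 0)}.
Total count |C(F_11)_aff| = 10.


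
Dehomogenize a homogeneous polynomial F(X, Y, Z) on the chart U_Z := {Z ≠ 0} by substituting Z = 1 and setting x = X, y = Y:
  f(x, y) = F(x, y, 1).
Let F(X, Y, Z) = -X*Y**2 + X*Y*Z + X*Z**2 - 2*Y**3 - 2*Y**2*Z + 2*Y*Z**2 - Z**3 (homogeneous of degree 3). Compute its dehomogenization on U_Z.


f(x, y) = -x*y**2 + x*y + x - 2*y**3 - 2*y**2 + 2*y - 1

On U_Z we set Z = 1. Each monomial c·X^i·Y^j·Z^k in F becomes c·x^i·y^j·1^k = c·x^i·y^j.
Substituting Z = 1: F(X, Y, 1) = -x*y**2 + x*y + x - 2*y**3 - 2*y**2 + 2*y - 1.
Note: deg(f) ≤ deg(F) = 3; strict inequality happens when F is divisible by Z (lost terms).


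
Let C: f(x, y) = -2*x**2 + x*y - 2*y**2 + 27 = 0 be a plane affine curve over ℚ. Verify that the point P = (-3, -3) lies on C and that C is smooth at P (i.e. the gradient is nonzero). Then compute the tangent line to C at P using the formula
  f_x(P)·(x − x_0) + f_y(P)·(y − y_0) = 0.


Tangent line at P: 9*x + 9*y + 54 = 0.

Step 1: f(-3, -3) = 0, so P lies on C.
Step 2: partial derivatives
  f_x(x, y) = -4*x + y, f_y(x, y) = x - 4*y.
  f_x(P) = 9, f_y(P) = 9 (gradient nonzero, so P is smooth).
Step 3: tangent line at P: 9·(x − -3) + 9·(y − -3) = 0.
Expanding: 9*x + 9*y + 54 = 0.


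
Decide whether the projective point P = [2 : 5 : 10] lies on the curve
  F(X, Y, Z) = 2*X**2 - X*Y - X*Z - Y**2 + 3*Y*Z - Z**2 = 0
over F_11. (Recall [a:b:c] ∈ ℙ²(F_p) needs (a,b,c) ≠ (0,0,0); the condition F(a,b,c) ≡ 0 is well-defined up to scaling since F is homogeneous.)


F(2,5,10) ≡ 3 (mod 11); P is NOT on the curve.

Evaluate F(2, 5, 10) term-by-term (mod 11).
  2*X**2 ↦ 2·4·1·1 = 8
  -X*Y ↦ -1·2·5·1 = -10
  -X*Z ↦ -1·2·1·10 = -20
  -Y**2 ↦ -1·1·25·1 = -25
  3*Y*Z ↦ 3·1·5·10 = 150
  -Z**2 ↦ -1·1·1·100 = -100
Sum: F(2, 5, 10) = (8) + (-10) + (-20) + (-25) + (150) + (-100) = 3.
Reducing mod 11: 3 ≡ 3 (mod 11).
Since F(a, b, c) ≡ 3 ≠ 0 (mod 11), P does NOT lie on the curve.


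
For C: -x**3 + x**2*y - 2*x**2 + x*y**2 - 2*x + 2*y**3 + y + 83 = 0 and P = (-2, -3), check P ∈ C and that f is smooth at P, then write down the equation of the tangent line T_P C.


Tangent line at P: 15*x + 71*y + 243 = 0.

Step 1: f(-2, -3) = 0, so P lies on C.
Step 2: partial derivatives
  f_x(x, y) = -3*x**2 + 2*x*y - 4*x + y**2 - 2, f_y(x, y) = x**2 + 2*x*y + 6*y**2 + 1.
  f_x(P) = 15, f_y(P) = 71 (gradient nonzero, so P is smooth).
Step 3: tangent line at P: 15·(x − -2) + 71·(y − -3) = 0.
Expanding: 15*x + 71*y + 243 = 0.


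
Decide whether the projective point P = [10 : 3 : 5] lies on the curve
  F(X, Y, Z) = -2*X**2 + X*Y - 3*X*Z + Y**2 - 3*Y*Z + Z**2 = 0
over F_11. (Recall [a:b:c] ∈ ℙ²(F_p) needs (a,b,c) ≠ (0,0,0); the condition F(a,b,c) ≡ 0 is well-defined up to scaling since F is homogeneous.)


F(10,3,5) ≡ 10 (mod 11); P is NOT on the curve.

Evaluate F(10, 3, 5) term-by-term (mod 11).
  -2*X**2 ↦ -2·100·1·1 = -200
  X*Y ↦ 1·10·3·1 = 30
  -3*X*Z ↦ -3·10·1·5 = -150
  Y**2 ↦ 1·1·9·1 = 9
  -3*Y*Z ↦ -3·1·3·5 = -45
  Z**2 ↦ 1·1·1·25 = 25
Sum: F(10, 3, 5) = (-200) + (30) + (-150) + (9) + (-45) + (25) = -331.
Reducing mod 11: -331 ≡ 10 (mod 11).
Since F(a, b, c) ≡ 10 ≠ 0 (mod 11), P does NOT lie on the curve.


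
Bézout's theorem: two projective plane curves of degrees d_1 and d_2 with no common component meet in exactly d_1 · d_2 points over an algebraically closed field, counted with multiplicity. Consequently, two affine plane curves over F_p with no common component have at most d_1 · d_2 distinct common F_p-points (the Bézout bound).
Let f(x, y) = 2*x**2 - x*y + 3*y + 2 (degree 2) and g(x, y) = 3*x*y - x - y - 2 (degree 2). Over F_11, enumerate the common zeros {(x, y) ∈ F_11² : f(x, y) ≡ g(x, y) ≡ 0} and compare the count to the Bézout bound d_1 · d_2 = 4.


Common zeros: ∅; count = 0; Bézout bound = 4.

deg(f) = 2, deg(g) = 2, so Bézout bound = 4.
Scan x ∈ F_11. For each x, list the y ∈ F_11 with f(x, y) ≡ 0 and those with g(x, y) ≡ 0 (mod 11); the common zeros in that column are the intersection.
  x = 0: f ≡ 0 at y ∈ {3}; g ≡ 0 at y ∈ {9}; common: ∅.
  x = 1: f ≡ 0 at y ∈ {9}; g ≡ 0 at y ∈ {7}; common: ∅.
  x = 2: f ≡ 0 at y ∈ {1}; g ≡ 0 at y ∈ {3}; common: ∅.
  x = 3: f ≡ 0 at y ∈ ∅; g ≡ 0 at y ∈ {2}; common: ∅.
  x = 4: f ≡ 0 at y ∈ {1}; g ≡ 0 at y ∈ ∅; common: ∅.
  x = 5: f ≡ 0 at y ∈ {4}; g ≡ 0 at y ∈ {6}; common: ∅.
  x = 6: f ≡ 0 at y ∈ {10}; g ≡ 0 at y ∈ {5}; common: ∅.
  x = 7: f ≡ 0 at y ∈ {3}; g ≡ 0 at y ∈ {1}; common: ∅.
  x = 8: f ≡ 0 at y ∈ {4}; g ≡ 0 at y ∈ {10}; common: ∅.
  x = 9: f ≡ 0 at y ∈ {9}; g ≡ 0 at y ∈ {0}; common: ∅.
  x = 10: f ≡ 0 at y ∈ {10}; g ≡ 0 at y ∈ {8}; common: ∅.
Collecting: common zeros = ∅, so the count is 0.
Comparison with the Bézout bound: 0 ≤ 4 = deg(f)·deg(g), as expected for curves with no common component (the affine F_11-count falls short of the bound because intersections may lie at infinity, over extension fields, or carry multiplicity).


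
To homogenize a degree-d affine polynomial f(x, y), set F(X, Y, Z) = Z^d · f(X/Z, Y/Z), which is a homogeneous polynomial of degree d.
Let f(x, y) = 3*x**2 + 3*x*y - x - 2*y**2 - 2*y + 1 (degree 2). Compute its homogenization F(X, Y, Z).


F(X, Y, Z) = 3*X**2 + 3*X*Y - X*Z - 2*Y**2 - 2*Y*Z + Z**2

deg(f) = 2.
Substitute x = X/Z, y = Y/Z into f, then multiply by Z^2.
  monomial 3·x^2·y^0 ↦ 3·X^2·Y^0·Z^0.
  monomial 3·x^1·y^1 ↦ 3·X^1·Y^1·Z^0.
  monomial -1·x^1·y^0 ↦ -1·X^1·Y^0·Z^1.
  monomial -2·x^0·y^2 ↦ -2·X^0·Y^2·Z^0.
  monomial -2·x^0·y^1 ↦ -2·X^0·Y^1·Z^1.
  monomial 1·x^0·y^0 ↦ 1·X^0·Y^0·Z^2.
Collecting: F(X, Y, Z) = 3*X**2 + 3*X*Y - X*Z - 2*Y**2 - 2*Y*Z + Z**2.


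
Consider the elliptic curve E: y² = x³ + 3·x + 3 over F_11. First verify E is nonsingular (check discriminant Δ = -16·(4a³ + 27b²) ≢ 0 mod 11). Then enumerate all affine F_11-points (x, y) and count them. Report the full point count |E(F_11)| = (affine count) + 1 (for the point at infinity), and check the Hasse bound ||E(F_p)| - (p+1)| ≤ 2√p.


Affine points = {(0, 5), (0, 6), (5, 0), (7, 2), (7, 9), (8, 0), (9, 0)}; affine count = 7; |E(F_11)| = 8.

Discriminant check: Δ ∝ 4a³ + 27b² = 4·3³ + 27·3² = 4·27 + 27·9 ≡ 10 (mod 11). Nonzero ⇒ E is nonsingular.
For each x ∈ F_11, compute rhs = x³ + 3·x + 3 mod 11, then count y ∈ F_11 with y² ≡ rhs.
  x = 0: rhs = 3, matching y values: 5, 6 (2 points).
  x = 1: rhs = 7, matching y values: none (0 points).
  x = 2: rhs = 6, matching y values: none (0 points).
  x = 3: rhs = 6, matching y values: none (0 points).
  x = 4: rhs = 2, matching y values: none (0 points).
  x = 5: rhs = 0, matching y values: 0 (1 points).
  x = 6: rhs = 6, matching y values: none (0 points).
  x = 7: rhs = 4, matching y values: 2, 9 (2 points).
  x = 8: rhs = 0, matching y values: 0 (1 points).
  x = 9: rhs = 0, matching y values: 0 (1 points).
  x = 10: rhs = 10, matching y values: none (0 points).
Total affine count: 7.
Full point count |E(F_11)| = 7 + 1 = 8.
Hasse bound: |8 − (11+1)| = |-4| = 4 ≤ 2√11 ≈ 6.6332 ✓.


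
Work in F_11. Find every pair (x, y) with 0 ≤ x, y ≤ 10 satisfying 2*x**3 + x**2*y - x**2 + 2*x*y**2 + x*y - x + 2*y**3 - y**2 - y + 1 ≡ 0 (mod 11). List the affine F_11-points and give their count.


Affine F_11-points: {(0, 2), (2, 0), (3, 5), (5, 7), (6, 7), (8, 7), (9, 9)}; count = 7.

For each of the 121 pairs (x, y) ∈ F_11², evaluate f(x, y) mod 11. Record the zeros.
  x = 0: [0↦1, 1↦1, 2↦0, 3↦10, 4↦10, 5↦1, 6↦6, 7↦4, 8↦7, 9↦5, 10↦10]  zeros at y ∈ {2}
  x = 1: [0↦1, 1↦5, 2↦1, 3↦1, 4↦6, 5↦6, 6↦2, 7↦6, 8↦8, 9↦9, 10↦10]  zeros at y ∈ ∅
  x = 2: [0↦0, 1↦10, 2↦5, 3↦8, 4↦9, 5↦9, 6↦9, 7↦10, 8↦2, 9↦8, 10↦7]  zeros at y ∈ {0}
  x = 3: [0↦10, 1↦6, 2↦2, 3↦10, 4↦9, 5↦0, 6↦6, 7↦6, 8↦1, 9↦3, 10↦2]  zeros at y ∈ {5}
  x = 4: [0↦10, 1↦5, 2↦4, 3↦8, 4↦7, 5↦2, 6↦5, 7↦6, 8↦6, 9↦6, 10↦7]  zeros at y ∈ ∅
  x = 5: [0↦1, 1↦8, 2↦1, 3↦3, 4↦4, 5↦5, 6↦7, 7↦0, 8↦7, 9↦7, 10↦1]  zeros at y ∈ {7}
  x = 6: [0↦6, 1↦5, 2↦5, 3↦7, 4↦1, 5↦10, 6↦2, 7↦0, 8↦5, 9↦7, 10↦7]  zeros at y ∈ {7}
  x = 7: [0↦4, 1↦8, 2↦6, 3↦10, 4↦10, 5↦7, 6↦2, 7↦7, 8↦1, 9↦7, 10↦4]  zeros at y ∈ ∅
  x = 8: [0↦7, 1↦7, 2↦5, 3↦2, 4↦10, 5↦8, 6↦8, 7↦0, 8↦7, 9↦8, 10↦4]  zeros at y ∈ {7}
  x = 9: [0↦5, 1↦3, 2↦3, 3↦6, 4↦2, 5↦3, 6↦10, 7↦2, 8↦2, 9↦0, 10↦8]  zeros at y ∈ {9}
  x = 10: [0↦10, 1↦8, 2↦1, 3↦1, 4↦9, 5↦4, 6↦9, 7↦3, 8↦9, 9↦6, 10↦6]  zeros at y ∈ ∅
Collecting zeros: affine points = {(0, 2), (2, 0), (3, 5), (5, 7), (6, 7), (8, 7), (9, 9)}.
Total count |C(F_11)_aff| = 7.


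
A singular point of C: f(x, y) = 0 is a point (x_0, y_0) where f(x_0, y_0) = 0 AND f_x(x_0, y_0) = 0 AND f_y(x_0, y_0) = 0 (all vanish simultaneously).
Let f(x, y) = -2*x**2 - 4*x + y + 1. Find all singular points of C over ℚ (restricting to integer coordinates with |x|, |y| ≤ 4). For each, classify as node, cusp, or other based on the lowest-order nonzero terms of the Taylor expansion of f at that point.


No singular points in the scanned grid; C is smooth there.

Compute partial derivatives:
  f_x = -4*x - 4.
  f_y = 1.
f_y = 1 is a nonzero constant, so f_y never vanishes: no point (x, y) can satisfy f = f_x = f_y = 0. In particular no (x, y) ∈ {−4, ..., 4}² is singular; the curve is smooth.


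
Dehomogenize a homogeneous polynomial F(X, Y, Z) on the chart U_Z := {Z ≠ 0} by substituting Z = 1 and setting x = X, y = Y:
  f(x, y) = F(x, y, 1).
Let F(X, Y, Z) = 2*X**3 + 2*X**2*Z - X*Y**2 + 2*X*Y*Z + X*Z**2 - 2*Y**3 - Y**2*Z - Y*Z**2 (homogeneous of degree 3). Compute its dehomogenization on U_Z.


f(x, y) = 2*x**3 + 2*x**2 - x*y**2 + 2*x*y + x - 2*y**3 - y**2 - y

On U_Z we set Z = 1. Each monomial c·X^i·Y^j·Z^k in F becomes c·x^i·y^j·1^k = c·x^i·y^j.
Substituting Z = 1: F(X, Y, 1) = 2*x**3 + 2*x**2 - x*y**2 + 2*x*y + x - 2*y**3 - y**2 - y.
Note: deg(f) ≤ deg(F) = 3; strict inequality happens when F is divisible by Z (lost terms).


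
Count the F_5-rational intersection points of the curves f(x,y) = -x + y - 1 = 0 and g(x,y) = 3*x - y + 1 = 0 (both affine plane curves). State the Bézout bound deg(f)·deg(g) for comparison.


Common zeros: {(0, 1)}; count = 1; Bézout bound = 1.

deg(f) = 1, deg(g) = 1, so Bézout bound = 1.
Scan x ∈ F_5. For each x, list the y ∈ F_5 with f(x, y) ≡ 0 and those with g(x, y) ≡ 0 (mod 5); the common zeros in that column are the intersection.
  x = 0: f ≡ 0 at y ∈ {1}; g ≡ 0 at y ∈ {1}; common: {1}.
  x = 1: f ≡ 0 at y ∈ {2}; g ≡ 0 at y ∈ {4}; common: ∅.
  x = 2: f ≡ 0 at y ∈ {3}; g ≡ 0 at y ∈ {2}; common: ∅.
  x = 3: f ≡ 0 at y ∈ {4}; g ≡ 0 at y ∈ {0}; common: ∅.
  x = 4: f ≡ 0 at y ∈ {0}; g ≡ 0 at y ∈ {3}; common: ∅.
Collecting: common zeros = {(0, 1)}, so the count is 1.
Comparison with the Bézout bound: 1 ≤ 1 = deg(f)·deg(g), as expected for curves with no common component (the bound is attained).


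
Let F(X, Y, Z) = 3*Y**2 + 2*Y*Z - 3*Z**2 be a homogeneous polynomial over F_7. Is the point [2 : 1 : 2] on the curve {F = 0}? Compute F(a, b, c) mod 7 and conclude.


F(2,1,2) ≡ 2 (mod 7); P is NOT on the curve.

Evaluate F(2, 1, 2) term-by-term (mod 7).
  3*Y**2 ↦ 3·1·1·1 = 3
  2*Y*Z ↦ 2·1·1·2 = 4
  -3*Z**2 ↦ -3·1·1·4 = -12
Sum: F(2, 1, 2) = (3) + (4) + (-12) = -5.
Reducing mod 7: -5 ≡ 2 (mod 7).
Since F(a, b, c) ≡ 2 ≠ 0 (mod 7), P does NOT lie on the curve.


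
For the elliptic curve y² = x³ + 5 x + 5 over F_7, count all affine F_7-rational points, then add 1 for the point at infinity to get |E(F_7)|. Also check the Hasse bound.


Affine points = {(1, 2), (1, 5), (2, 3), (2, 4), (5, 1), (5, 6)}; affine count = 6; |E(F_7)| = 7.

Discriminant check: Δ ∝ 4a³ + 27b² = 4·5³ + 27·5² = 4·125 + 27·25 ≡ 6 (mod 7). Nonzero ⇒ E is nonsingular.
For each x ∈ F_7, compute rhs = x³ + 5·x + 5 mod 7, then count y ∈ F_7 with y² ≡ rhs.
  x = 0: rhs = 5, matching y values: none (0 points).
  x = 1: rhs = 4, matching y values: 2, 5 (2 points).
  x = 2: rhs = 2, matching y values: 3, 4 (2 points).
  x = 3: rhs = 5, matching y values: none (0 points).
  x = 4: rhs = 5, matching y values: none (0 points).
  x = 5: rhs = 1, matching y values: 1, 6 (2 points).
  x = 6: rhs = 6, matching y values: none (0 points).
Total affine count: 6.
Full point count |E(F_7)| = 6 + 1 = 7.
Hasse bound: |7 − (7+1)| = |-1| = 1 ≤ 2√7 ≈ 5.2915 ✓.


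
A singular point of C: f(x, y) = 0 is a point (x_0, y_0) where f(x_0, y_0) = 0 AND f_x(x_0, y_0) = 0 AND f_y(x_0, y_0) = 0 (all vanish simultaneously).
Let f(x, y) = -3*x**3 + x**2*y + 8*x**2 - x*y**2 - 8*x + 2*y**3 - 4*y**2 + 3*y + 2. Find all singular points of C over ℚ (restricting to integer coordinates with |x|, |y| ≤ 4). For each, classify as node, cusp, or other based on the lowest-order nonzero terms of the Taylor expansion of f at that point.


Singular points: {(1, 1)}; classification: cusp.

Compute partial derivatives:
  f_x = -9*x**2 + 2*x*y + 16*x - y**2 - 8.
  f_y = x**2 - 2*x*y + 6*y**2 - 8*y + 3.
Scan x_0 ∈ {−4, ..., 4}. For each x_0, f_y(x_0, y) is a polynomial in y; find its integer roots y ∈ {−4, ..., 4}, then test f_x and f at those candidates.
  x = -4: f_y(-4, y) = 6*y**2 + 19; no integer root y with |y| ≤ 4.
  x = -3: f_y(-3, y) = 6*y**2 - 2*y + 12; no integer root y with |y| ≤ 4.
  x = -2: f_y(-2, y) = 6*y**2 - 4*y + 7; no integer root y with |y| ≤ 4.
  x = -1: f_y(-1, y) = 6*y**2 - 6*y + 4; no integer root y with |y| ≤ 4.
  x = 0: f_y(0, y) = 6*y**2 - 8*y + 3; no integer root y with |y| ≤ 4.
  x = 1: f_y(1, y) = 6*y**2 - 10*y + 4; vanishes at y ∈ {1}. (1, 1): f_x = 0, f = 0 — SINGULAR.
  x = 2: f_y(2, y) = 6*y**2 - 12*y + 7; no integer root y with |y| ≤ 4.
  x = 3: f_y(3, y) = 6*y**2 - 14*y + 12; no integer root y with |y| ≤ 4.
  x = 4: f_y(4, y) = 6*y**2 - 16*y + 19; no integer root y with |y| ≤ 4.
Only singular point on the grid: (1, 1).
Classify: substitute x = 1 + u, y = 1 + v and expand: f = -3*u**3 + u**2*v - u*v**2 + 2*v**3 + v**2.
No constant or linear terms (consistent with a singular point). Quadratic part: v**2. Cubic part: -3*u**3 + u**2*v - u*v**2 + 2*v**3.
The quadratic part v**2 is a perfect square, so there is a single (double) tangent line v = 0, i.e. y = 1. Restricting the cubic part to that line (v = 0) leaves -3*u**3 ≠ 0, so f is not divisible by v and the branch is v² ≈ 3*u**3 to lowest order — this is a cusp.
Classification: cusp.


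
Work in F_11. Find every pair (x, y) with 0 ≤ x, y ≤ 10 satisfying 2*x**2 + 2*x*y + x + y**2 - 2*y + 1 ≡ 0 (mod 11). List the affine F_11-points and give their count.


Affine F_11-points: {(0, 1), (2, 0), (2, 9), (3, 0), (3, 7), (4, 1), (4, 4), (5, 5), (5, 9), (6, 5), (6, 7), (8, 4)}; count = 12.

For each of the 121 pairs (x, y) ∈ F_11², evaluate f(x, y) mod 11. Record the zeros.
  x = 0: [0↦1, 1↦0, 2↦1, 3↦4, 4↦9, 5↦5, 6↦3, 7↦3, 8↦5, 9↦9, 10↦4]  zeros at y ∈ {1}
  x = 1: [0↦4, 1↦5, 2↦8, 3↦2, 4↦9, 5↦7, 6↦7, 7↦9, 8↦2, 9↦8, 10↦5]  zeros at y ∈ ∅
  x = 2: [0↦0, 1↦3, 2↦8, 3↦4, 4↦2, 5↦2, 6↦4, 7↦8, 8↦3, 9↦0, 10↦10]  zeros at y ∈ {0, 9}
  x = 3: [0↦0, 1↦5, 2↦1, 3↦10, 4↦10, 5↦1, 6↦5, 7↦0, 8↦8, 9↦7, 10↦8]  zeros at y ∈ {0, 7}
  x = 4: [0↦4, 1↦0, 2↦9, 3↦9, 4↦0, 5↦4, 6↦10, 7↦7, 8↦6, 9↦7, 10↦10]  zeros at y ∈ {1, 4}
  x = 5: [0↦1, 1↦10, 2↦10, 3↦1, 4↦5, 5↦0, 6↦8, 7↦7, 8↦8, 9↦0, 10↦5]  zeros at y ∈ {5, 9}
  x = 6: [0↦2, 1↦2, 2↦4, 3↦8, 4↦3, 5↦0, 6↦10, 7↦0, 8↦3, 9↦8, 10↦4]  zeros at y ∈ {5, 7}
  x = 7: [0↦7, 1↦9, 2↦2, 3↦8, 4↦5, 5↦4, 6↦5, 7↦8, 8↦2, 9↦9, 10↦7]  zeros at y ∈ ∅
  x = 8: [0↦5, 1↦9, 2↦4, 3↦1, 4↦0, 5↦1, 6↦4, 7↦9, 8↦5, 9↦3, 10↦3]  zeros at y ∈ {4}
  x = 9: [0↦7, 1↦2, 2↦10, 3↦9, 4↦10, 5↦2, 6↦7, 7↦3, 8↦1, 9↦1, 10↦3]  zeros at y ∈ ∅
  x = 10: [0↦2, 1↦10, 2↦9, 3↦10, 4↦2, 5↦7, 6↦3, 7↦1, 8↦1, 9↦3, 10↦7]  zeros at y ∈ ∅
Collecting zeros: affine points = {(0, 1), (2, 0), (2, 9), (3, 0), (3, 7), (4, 1), (4, 4), (5, 5), (5, 9), (6, 5), (6, 7), (8, 4)}.
Total count |C(F_11)_aff| = 12.


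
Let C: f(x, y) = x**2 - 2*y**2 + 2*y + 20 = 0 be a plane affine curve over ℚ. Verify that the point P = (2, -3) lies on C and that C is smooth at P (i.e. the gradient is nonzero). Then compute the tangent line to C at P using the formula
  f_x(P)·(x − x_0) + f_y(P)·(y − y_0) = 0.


Tangent line at P: 4*x + 14*y + 34 = 0.

Step 1: f(2, -3) = 0, so P lies on C.
Step 2: partial derivatives
  f_x(x, y) = 2*x, f_y(x, y) = 2 - 4*y.
  f_x(P) = 4, f_y(P) = 14 (gradient nonzero, so P is smooth).
Step 3: tangent line at P: 4·(x − 2) + 14·(y − -3) = 0.
Expanding: 4*x + 14*y + 34 = 0.


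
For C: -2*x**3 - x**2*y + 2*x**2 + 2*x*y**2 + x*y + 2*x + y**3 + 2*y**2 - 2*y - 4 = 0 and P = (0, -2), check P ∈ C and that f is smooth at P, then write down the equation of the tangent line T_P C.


Tangent line at P: 8*x + 2*y + 4 = 0.

Step 1: f(0, -2) = 0, so P lies on C.
Step 2: partial derivatives
  f_x(x, y) = -6*x**2 - 2*x*y + 4*x + 2*y**2 + y + 2, f_y(x, y) = -x**2 + 4*x*y + x + 3*y**2 + 4*y - 2.
  f_x(P) = 8, f_y(P) = 2 (gradient nonzero, so P is smooth).
Step 3: tangent line at P: 8·(x − 0) + 2·(y − -2) = 0.
Expanding: 8*x + 2*y + 4 = 0.


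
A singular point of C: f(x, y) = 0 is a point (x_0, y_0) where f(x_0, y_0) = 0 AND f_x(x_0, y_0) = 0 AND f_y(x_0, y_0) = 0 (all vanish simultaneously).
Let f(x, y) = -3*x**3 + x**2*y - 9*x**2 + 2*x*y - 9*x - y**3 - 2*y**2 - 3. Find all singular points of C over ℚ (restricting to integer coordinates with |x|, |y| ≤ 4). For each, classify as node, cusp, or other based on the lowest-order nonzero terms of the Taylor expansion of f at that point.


Singular points: {(-1, -1)}; classification: node.

Compute partial derivatives:
  f_x = -9*x**2 + 2*x*y - 18*x + 2*y - 9.
  f_y = x**2 + 2*x - 3*y**2 - 4*y.
Scan x_0 ∈ {−4, ..., 4}. For each x_0, f_y(x_0, y) is a polynomial in y; find its integer roots y ∈ {−4, ..., 4}, then test f_x and f at those candidates.
  x = -4: f_y(-4, y) = -3*y**2 - 4*y + 8; no integer root y with |y| ≤ 4.
  x = -3: f_y(-3, y) = -3*y**2 - 4*y + 3; no integer root y with |y| ≤ 4.
  x = -2: f_y(-2, y) = -3*y**2 - 4*y; vanishes at y ∈ {0}. (-2, 0): f_x = -9 ≠ 0.
  x = -1: f_y(-1, y) = -3*y**2 - 4*y - 1; vanishes at y ∈ {-1}. (-1, -1): f_x = 0, f = 0 — SINGULAR.
  x = 0: f_y(0, y) = -3*y**2 - 4*y; vanishes at y ∈ {0}. (0, 0): f_x = -9 ≠ 0.
  x = 1: f_y(1, y) = -3*y**2 - 4*y + 3; no integer root y with |y| ≤ 4.
  x = 2: f_y(2, y) = -3*y**2 - 4*y + 8; no integer root y with |y| ≤ 4.
  x = 3: f_y(3, y) = -3*y**2 - 4*y + 15; vanishes at y ∈ {-3}. (3, -3): f_x = -168 ≠ 0.
  x = 4: f_y(4, y) = -3*y**2 - 4*y + 24; no integer root y with |y| ≤ 4.
Only singular point on the grid: (-1, -1).
Classify: substitute x = -1 + u, y = -1 + v and expand: f = -3*u**3 + u**2*v - u**2 - v**3 + v**2.
No constant or linear terms (consistent with a singular point). Quadratic part: -u**2 + v**2. Cubic part: -3*u**3 + u**2*v - v**3.
The quadratic part v**2 - u**2 = (v − u)(v + u) splits into two distinct linear factors, so there are two distinct tangent lines y − -1 = ±(x − -1) — this is a node (ordinary double point).
Classification: node.


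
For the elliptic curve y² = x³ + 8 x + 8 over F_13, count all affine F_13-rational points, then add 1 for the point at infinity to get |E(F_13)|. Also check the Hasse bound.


Affine points = {(1, 2), (1, 11), (4, 0), (5, 2), (5, 11), (6, 5), (6, 8), (7, 2), (7, 11), (8, 5), (8, 8), (9, 4), (9, 9), (10, 3), (10, 10), (11, 6), (11, 7), (12, 5), (12, 8)}; affine count = 19; |E(F_13)| = 20.

Discriminant check: Δ ∝ 4a³ + 27b² = 4·8³ + 27·8² = 4·512 + 27·64 ≡ 6 (mod 13). Nonzero ⇒ E is nonsingular.
For each x ∈ F_13, compute rhs = x³ + 8·x + 8 mod 13, then count y ∈ F_13 with y² ≡ rhs.
  x = 0: rhs = 8, matching y values: none (0 points).
  x = 1: rhs = 4, matching y values: 2, 11 (2 points).
  x = 2: rhs = 6, matching y values: none (0 points).
  x = 3: rhs = 7, matching y values: none (0 points).
  x = 4: rhs = 0, matching y values: 0 (1 points).
  x = 5: rhs = 4, matching y values: 2, 11 (2 points).
  x = 6: rhs = 12, matching y values: 5, 8 (2 points).
  x = 7: rhs = 4, matching y values: 2, 11 (2 points).
  x = 8: rhs = 12, matching y values: 5, 8 (2 points).
  x = 9: rhs = 3, matching y values: 4, 9 (2 points).
  x = 10: rhs = 9, matching y values: 3, 10 (2 points).
  x = 11: rhs = 10, matching y values: 6, 7 (2 points).
  x = 12: rhs = 12, matching y values: 5, 8 (2 points).
Total affine count: 19.
Full point count |E(F_13)| = 19 + 1 = 20.
Hasse bound: |20 − (13+1)| = |6| = 6 ≤ 2√13 ≈ 7.2111 ✓.


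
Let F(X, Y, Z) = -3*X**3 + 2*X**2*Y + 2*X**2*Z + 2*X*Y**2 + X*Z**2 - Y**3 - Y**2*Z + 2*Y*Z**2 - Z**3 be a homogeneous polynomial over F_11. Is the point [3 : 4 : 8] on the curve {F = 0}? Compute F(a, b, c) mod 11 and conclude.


F(3,4,8) ≡ 0 (mod 11); P is on the curve.

Evaluate F(3, 4, 8) term-by-term (mod 11).
  -3*X**3 ↦ -3·27·1·1 = -81
  2*X**2*Y ↦ 2·9·4·1 = 72
  2*X**2*Z ↦ 2·9·1·8 = 144
  2*X*Y**2 ↦ 2·3·16·1 = 96
  X*Z**2 ↦ 1·3·1·64 = 192
  -Y**3 ↦ -1·1·64·1 = -64
  -Y**2*Z ↦ -1·1·16·8 = -128
  2*Y*Z**2 ↦ 2·1·4·64 = 512
  -Z**3 ↦ -1·1·1·512 = -512
Sum: F(3, 4, 8) = (-81) + (72) + (144) + (96) + (192) + (-64) + (-128) + (512) + (-512) = 231.
Reducing mod 11: 231 ≡ 0 (mod 11).
Since F(a, b, c) ≡ 0 (mod 11), P lies on the curve.


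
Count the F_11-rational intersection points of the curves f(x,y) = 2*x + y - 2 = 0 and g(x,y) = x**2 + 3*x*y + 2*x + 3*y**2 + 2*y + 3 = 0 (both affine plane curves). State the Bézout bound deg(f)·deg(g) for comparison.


Common zeros: {(3, 7)}; count = 1; Bézout bound = 2.

deg(f) = 1, deg(g) = 2, so Bézout bound = 2.
Scan x ∈ F_11. For each x, list the y ∈ F_11 with f(x, y) ≡ 0 and those with g(x, y) ≡ 0 (mod 11); the common zeros in that column are the intersection.
  x = 0: f ≡ 0 at y ∈ {2}; g ≡ 0 at y ∈ {5, 9}; common: ∅.
  x = 1: f ≡ 0 at y ∈ {0}; g ≡ 0 at y ∈ ∅; common: ∅.
  x = 2: f ≡ 0 at y ∈ {9}; g ≡ 0 at y ∈ {0, 1}; common: ∅.
  x = 3: f ≡ 0 at y ∈ {7}; g ≡ 0 at y ∈ {4, 7}; common: {7}.
  x = 4: f ≡ 0 at y ∈ {5}; g ≡ 0 at y ∈ {1, 9}; common: ∅.
  x = 5: f ≡ 0 at y ∈ {3}; g ≡ 0 at y ∈ {4, 5}; common: ∅.
  x = 6: f ≡ 0 at y ∈ {1}; g ≡ 0 at y ∈ ∅; common: ∅.
  x = 7: f ≡ 0 at y ∈ {10}; g ≡ 0 at y ∈ {0, 7}; common: ∅.
  x = 8: f ≡ 0 at y ∈ {8}; g ≡ 0 at y ∈ ∅; common: ∅.
  x = 9: f ≡ 0 at y ∈ {6}; g ≡ 0 at y ∈ ∅; common: ∅.
  x = 10: f ≡ 0 at y ∈ {4}; g ≡ 0 at y ∈ ∅; common: ∅.
Collecting: common zeros = {(3, 7)}, so the count is 1.
Comparison with the Bézout bound: 1 ≤ 2 = deg(f)·deg(g), as expected for curves with no common component (the affine F_11-count falls short of the bound because intersections may lie at infinity, over extension fields, or carry multiplicity).


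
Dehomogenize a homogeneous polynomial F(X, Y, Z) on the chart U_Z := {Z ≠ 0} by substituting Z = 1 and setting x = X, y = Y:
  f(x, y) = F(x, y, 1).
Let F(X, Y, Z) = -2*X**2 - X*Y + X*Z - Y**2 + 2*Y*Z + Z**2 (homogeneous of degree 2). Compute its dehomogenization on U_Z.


f(x, y) = -2*x**2 - x*y + x - y**2 + 2*y + 1

On U_Z we set Z = 1. Each monomial c·X^i·Y^j·Z^k in F becomes c·x^i·y^j·1^k = c·x^i·y^j.
Substituting Z = 1: F(X, Y, 1) = -2*x**2 - x*y + x - y**2 + 2*y + 1.
Note: deg(f) ≤ deg(F) = 2; strict inequality happens when F is divisible by Z (lost terms).


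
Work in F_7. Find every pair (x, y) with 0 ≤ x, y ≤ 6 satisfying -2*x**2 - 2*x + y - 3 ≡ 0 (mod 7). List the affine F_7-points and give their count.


Affine F_7-points: {(0, 3), (1, 0), (2, 1), (3, 6), (4, 1), (5, 0), (6, 3)}; count = 7.

For each of the 49 pairs (x, y) ∈ F_7², evaluate f(x, y) mod 7. Record the zeros.
  x = 0: [0↦4, 1↦5, 2↦6, 3↦0, 4↦1, 5↦2, 6↦3]  zeros at y ∈ {3}
  x = 1: [0↦0, 1↦1, 2↦2, 3↦3, 4↦4, 5↦5, 6↦6]  zeros at y ∈ {0}
  x = 2: [0↦6, 1↦0, 2↦1, 3↦2, 4↦3, 5↦4, 6↦5]  zeros at y ∈ {1}
  x = 3: [0↦1, 1↦2, 2↦3, 3↦4, 4↦5, 5↦6, 6↦0]  zeros at y ∈ {6}
  x = 4: [0↦6, 1↦0, 2↦1, 3↦2, 4↦3, 5↦4, 6↦5]  zeros at y ∈ {1}
  x = 5: [0↦0, 1↦1, 2↦2, 3↦3, 4↦4, 5↦5, 6↦6]  zeros at y ∈ {0}
  x = 6: [0↦4, 1↦5, 2↦6, 3↦0, 4↦1, 5↦2, 6↦3]  zeros at y ∈ {3}
Collecting zeros: affine points = {(0, 3), (1, 0), (2, 1), (3, 6), (4, 1), (5, 0), (6, 3)}.
Total count |C(F_7)_aff| = 7.


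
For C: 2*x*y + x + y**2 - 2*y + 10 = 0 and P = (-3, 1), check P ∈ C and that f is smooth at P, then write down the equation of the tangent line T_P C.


Tangent line at P: 3*x - 6*y + 15 = 0.

Step 1: f(-3, 1) = 0, so P lies on C.
Step 2: partial derivatives
  f_x(x, y) = 2*y + 1, f_y(x, y) = 2*x + 2*y - 2.
  f_x(P) = 3, f_y(P) = -6 (gradient nonzero, so P is smooth).
Step 3: tangent line at P: 3·(x − -3) + -6·(y − 1) = 0.
Expanding: 3*x - 6*y + 15 = 0.


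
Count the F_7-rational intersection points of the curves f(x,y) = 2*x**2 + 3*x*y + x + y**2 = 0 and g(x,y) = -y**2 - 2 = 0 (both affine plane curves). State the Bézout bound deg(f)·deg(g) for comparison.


Common zeros: ∅; count = 0; Bézout bound = 4.

deg(f) = 2, deg(g) = 2, so Bézout bound = 4.
Scan x ∈ F_7. For each x, list the y ∈ F_7 with f(x, y) ≡ 0 and those with g(x, y) ≡ 0 (mod 7); the common zeros in that column are the intersection.
  x = 0: f ≡ 0 at y ∈ {0}; g ≡ 0 at y ∈ ∅; common: ∅.
  x = 1: f ≡ 0 at y ∈ {1, 3}; g ≡ 0 at y ∈ ∅; common: ∅.
  x = 2: f ≡ 0 at y ∈ ∅; g ≡ 0 at y ∈ ∅; common: ∅.
  x = 3: f ≡ 0 at y ∈ {0, 5}; g ≡ 0 at y ∈ ∅; common: ∅.
  x = 4: f ≡ 0 at y ∈ {1}; g ≡ 0 at y ∈ ∅; common: ∅.
  x = 5: f ≡ 0 at y ∈ ∅; g ≡ 0 at y ∈ ∅; common: ∅.
  x = 6: f ≡ 0 at y ∈ ∅; g ≡ 0 at y ∈ ∅; common: ∅.
Collecting: common zeros = ∅, so the count is 0.
Comparison with the Bézout bound: 0 ≤ 4 = deg(f)·deg(g), as expected for curves with no common component (the affine F_7-count falls short of the bound because intersections may lie at infinity, over extension fields, or carry multiplicity).


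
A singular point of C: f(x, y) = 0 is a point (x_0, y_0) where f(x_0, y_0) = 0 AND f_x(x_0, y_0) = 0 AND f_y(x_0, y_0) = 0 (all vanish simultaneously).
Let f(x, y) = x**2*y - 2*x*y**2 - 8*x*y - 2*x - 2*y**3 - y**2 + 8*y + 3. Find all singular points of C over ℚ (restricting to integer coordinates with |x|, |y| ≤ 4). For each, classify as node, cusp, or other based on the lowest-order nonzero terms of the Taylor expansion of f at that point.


Singular points: {(2, -1)}; classification: node.

Compute partial derivatives:
  f_x = 2*x*y - 2*y**2 - 8*y - 2.
  f_y = x**2 - 4*x*y - 8*x - 6*y**2 - 2*y + 8.
Scan x_0 ∈ {−4, ..., 4}. For each x_0, f_y(x_0, y) is a polynomial in y; find its integer roots y ∈ {−4, ..., 4}, then test f_x and f at those candidates.
  x = -4: f_y(-4, y) = -6*y**2 + 14*y + 56; no integer root y with |y| ≤ 4.
  x = -3: f_y(-3, y) = -6*y**2 + 10*y + 41; no integer root y with |y| ≤ 4.
  x = -2: f_y(-2, y) = -6*y**2 + 6*y + 28; no integer root y with |y| ≤ 4.
  x = -1: f_y(-1, y) = -6*y**2 + 2*y + 17; no integer root y with |y| ≤ 4.
  x = 0: f_y(0, y) = -6*y**2 - 2*y + 8; vanishes at y ∈ {1}. (0, 1): f_x = -12 ≠ 0.
  x = 1: f_y(1, y) = -6*y**2 - 6*y + 1; no integer root y with |y| ≤ 4.
  x = 2: f_y(2, y) = -6*y**2 - 10*y - 4; vanishes at y ∈ {-1}. (2, -1): f_x = 0, f = 0 — SINGULAR.
  x = 3: f_y(3, y) = -6*y**2 - 14*y - 7; no integer root y with |y| ≤ 4.
  x = 4: f_y(4, y) = -6*y**2 - 18*y - 8; no integer root y with |y| ≤ 4.
Only singular point on the grid: (2, -1).
Classify: substitute x = 2 + u, y = -1 + v and expand: f = u**2*v - u**2 - 2*u*v**2 - 2*v**3 + v**2.
No constant or linear terms (consistent with a singular point). Quadratic part: -u**2 + v**2. Cubic part: u**2*v - 2*u*v**2 - 2*v**3.
The quadratic part v**2 - u**2 = (v − u)(v + u) splits into two distinct linear factors, so there are two distinct tangent lines y − -1 = ±(x − 2) — this is a node (ordinary double point).
Classification: node.


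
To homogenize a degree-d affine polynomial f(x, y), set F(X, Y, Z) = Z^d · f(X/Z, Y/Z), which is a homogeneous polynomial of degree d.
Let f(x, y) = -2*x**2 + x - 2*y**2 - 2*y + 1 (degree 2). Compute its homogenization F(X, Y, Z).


F(X, Y, Z) = -2*X**2 + X*Z - 2*Y**2 - 2*Y*Z + Z**2

deg(f) = 2.
Substitute x = X/Z, y = Y/Z into f, then multiply by Z^2.
  monomial -2·x^2·y^0 ↦ -2·X^2·Y^0·Z^0.
  monomial 1·x^1·y^0 ↦ 1·X^1·Y^0·Z^1.
  monomial -2·x^0·y^2 ↦ -2·X^0·Y^2·Z^0.
  monomial -2·x^0·y^1 ↦ -2·X^0·Y^1·Z^1.
  monomial 1·x^0·y^0 ↦ 1·X^0·Y^0·Z^2.
Collecting: F(X, Y, Z) = -2*X**2 + X*Z - 2*Y**2 - 2*Y*Z + Z**2.


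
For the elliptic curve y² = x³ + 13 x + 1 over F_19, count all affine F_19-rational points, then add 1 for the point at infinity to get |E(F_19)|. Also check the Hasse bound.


Affine points = {(0, 1), (0, 18), (2, 4), (2, 15), (5, 1), (5, 18), (7, 6), (7, 13), (8, 3), (8, 16), (9, 7), (9, 12), (12, 2), (12, 17), (13, 7), (13, 12), (14, 1), (14, 18), (16, 7), (16, 12), (17, 9), (17, 10), (18, 5), (18, 14)}; affine count = 24; |E(F_19)| = 25.

Discriminant check: Δ ∝ 4a³ + 27b² = 4·13³ + 27·1² = 4·2197 + 27·1 ≡ 18 (mod 19). Nonzero ⇒ E is nonsingular.
For each x ∈ F_19, compute rhs = x³ + 13·x + 1 mod 19, then count y ∈ F_19 with y² ≡ rhs.
  x = 0: rhs = 1, matching y values: 1, 18 (2 points).
  x = 1: rhs = 15, matching y values: none (0 points).
  x = 2: rhs = 16, matching y values: 4, 15 (2 points).
  x = 3: rhs = 10, matching y values: none (0 points).
  x = 4: rhs = 3, matching y values: none (0 points).
  x = 5: rhs = 1, matching y values: 1, 18 (2 points).
  x = 6: rhs = 10, matching y values: none (0 points).
  x = 7: rhs = 17, matching y values: 6, 13 (2 points).
  x = 8: rhs = 9, matching y values: 3, 16 (2 points).
  x = 9: rhs = 11, matching y values: 7, 12 (2 points).
  x = 10: rhs = 10, matching y values: none (0 points).
  x = 11: rhs = 12, matching y values: none (0 points).
  x = 12: rhs = 4, matching y values: 2, 17 (2 points).
  x = 13: rhs = 11, matching y values: 7, 12 (2 points).
  x = 14: rhs = 1, matching y values: 1, 18 (2 points).
  x = 15: rhs = 18, matching y values: none (0 points).
  x = 16: rhs = 11, matching y values: 7, 12 (2 points).
  x = 17: rhs = 5, matching y values: 9, 10 (2 points).
  x = 18: rhs = 6, matching y values: 5, 14 (2 points).
Total affine count: 24.
Full point count |E(F_19)| = 24 + 1 = 25.
Hasse bound: |25 − (19+1)| = |5| = 5 ≤ 2√19 ≈ 8.7178 ✓.


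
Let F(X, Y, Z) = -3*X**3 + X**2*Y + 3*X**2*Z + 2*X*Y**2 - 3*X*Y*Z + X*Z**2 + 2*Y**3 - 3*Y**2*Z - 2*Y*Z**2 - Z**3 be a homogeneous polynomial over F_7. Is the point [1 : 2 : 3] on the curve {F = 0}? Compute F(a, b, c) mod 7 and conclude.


F(1,2,3) ≡ 1 (mod 7); P is NOT on the curve.

Evaluate F(1, 2, 3) term-by-term (mod 7).
  -3*X**3 ↦ -3·1·1·1 = -3
  X**2*Y ↦ 1·1·2·1 = 2
  3*X**2*Z ↦ 3·1·1·3 = 9
  2*X*Y**2 ↦ 2·1·4·1 = 8
  -3*X*Y*Z ↦ -3·1·2·3 = -18
  X*Z**2 ↦ 1·1·1·9 = 9
  2*Y**3 ↦ 2·1·8·1 = 16
  -3*Y**2*Z ↦ -3·1·4·3 = -36
  -2*Y*Z**2 ↦ -2·1·2·9 = -36
  -Z**3 ↦ -1·1·1·27 = -27
Sum: F(1, 2, 3) = (-3) + (2) + (9) + (8) + (-18) + (9) + (16) + (-36) + (-36) + (-27) = -76.
Reducing mod 7: -76 ≡ 1 (mod 7).
Since F(a, b, c) ≡ 1 ≠ 0 (mod 7), P does NOT lie on the curve.


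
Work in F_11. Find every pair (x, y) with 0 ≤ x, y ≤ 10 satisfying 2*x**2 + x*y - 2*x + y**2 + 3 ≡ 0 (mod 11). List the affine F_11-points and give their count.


Affine F_11-points: {(1, 5), (2, 3), (2, 6), (3, 3), (3, 5), (6, 7), (6, 9), (7, 6), (7, 9), (8, 7)}; count = 10.

For each of the 121 pairs (x, y) ∈ F_11², evaluate f(x, y) mod 11. Record the zeros.
  x = 0: [0↦3, 1↦4, 2↦7, 3↦1, 4↦8, 5↦6, 6↦6, 7↦8, 8↦1, 9↦7, 10↦4]  zeros at y ∈ ∅
  x = 1: [0↦3, 1↦5, 2↦9, 3↦4, 4↦1, 5↦0, 6↦1, 7↦4, 8↦9, 9↦5, 10↦3]  zeros at y ∈ {5}
  x = 2: [0↦7, 1↦10, 2↦4, 3↦0, 4↦9, 5↦9, 6↦0, 7↦4, 8↦10, 9↦7, 10↦6]  zeros at y ∈ {3, 6}
  x = 3: [0↦4, 1↦8, 2↦3, 3↦0, 4↦10, 5↦0, 6↦3, 7↦8, 8↦4, 9↦2, 10↦2]  zeros at y ∈ {3, 5}
  x = 4: [0↦5, 1↦10, 2↦6, 3↦4, 4↦4, 5↦6, 6↦10, 7↦5, 8↦2, 9↦1, 10↦2]  zeros at y ∈ ∅
  x = 5: [0↦10, 1↦5, 2↦2, 3↦1, 4↦2, 5↦5, 6↦10, 7↦6, 8↦4, 9↦4, 10↦6]  zeros at y ∈ ∅
  x = 6: [0↦8, 1↦4, 2↦2, 3↦2, 4↦4, 5↦8, 6↦3, 7↦0, 8↦10, 9↦0, 10↦3]  zeros at y ∈ {7, 9}
  x = 7: [0↦10, 1↦7, 2↦6, 3↦7, 4↦10, 5↦4, 6↦0, 7↦9, 8↦9, 9↦0, 10↦4]  zeros at y ∈ {6, 9}
  x = 8: [0↦5, 1↦3, 2↦3, 3↦5, 4↦9, 5↦4, 6↦1, 7↦0, 8↦1, 9↦4, 10↦9]  zeros at y ∈ {7}
  x = 9: [0↦4, 1↦3, 2↦4, 3↦7, 4↦1, 5↦8, 6↦6, 7↦6, 8↦8, 9↦1, 10↦7]  zeros at y ∈ ∅
  x = 10: [0↦7, 1↦7, 2↦9, 3↦2, 4↦8, 5↦5, 6↦4, 7↦5, 8↦8, 9↦2, 10↦9]  zeros at y ∈ ∅
Collecting zeros: affine points = {(1, 5), (2, 3), (2, 6), (3, 3), (3, 5), (6, 7), (6, 9), (7, 6), (7, 9), (8, 7)}.
Total count |C(F_11)_aff| = 10.
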